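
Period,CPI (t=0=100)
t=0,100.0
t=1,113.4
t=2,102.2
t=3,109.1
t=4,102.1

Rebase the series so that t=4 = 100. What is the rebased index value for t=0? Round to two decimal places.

Rebased(t=0) = 100.0 / 102.1 × 100 = 97.9432

97.94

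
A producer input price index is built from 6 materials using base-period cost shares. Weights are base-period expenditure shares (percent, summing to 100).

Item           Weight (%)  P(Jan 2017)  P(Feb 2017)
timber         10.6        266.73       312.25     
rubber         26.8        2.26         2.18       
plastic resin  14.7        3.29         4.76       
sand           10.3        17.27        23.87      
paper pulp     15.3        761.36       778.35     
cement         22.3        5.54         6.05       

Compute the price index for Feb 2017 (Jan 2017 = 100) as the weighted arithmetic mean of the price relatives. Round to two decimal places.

113.76

timber: 10.6 × (312.25/266.73) = 10.6 × 1.170659 = 12.4090
rubber: 26.8 × (2.18/2.26) = 26.8 × 0.964602 = 25.8513
plastic resin: 14.7 × (4.76/3.29) = 14.7 × 1.446809 = 21.2681
sand: 10.3 × (23.87/17.27) = 10.3 × 1.382166 = 14.2363
paper pulp: 15.3 × (778.35/761.36) = 15.3 × 1.022315 = 15.6414
cement: 22.3 × (6.05/5.54) = 22.3 × 1.092058 = 24.3529
Index = Σ wᵢ·(p₁ᵢ/p₀ᵢ) = 12.4090 + 25.8513 + 21.2681 + 14.2363 + 15.6414 + 24.3529 = 113.7590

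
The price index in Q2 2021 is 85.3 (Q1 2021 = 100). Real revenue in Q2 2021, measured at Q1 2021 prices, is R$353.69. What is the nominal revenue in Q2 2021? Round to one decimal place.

Nominal = Real × (Index/100) = 353.69 × (85.3/100)
        = 353.69 × 0.853 = 301.6976

301.7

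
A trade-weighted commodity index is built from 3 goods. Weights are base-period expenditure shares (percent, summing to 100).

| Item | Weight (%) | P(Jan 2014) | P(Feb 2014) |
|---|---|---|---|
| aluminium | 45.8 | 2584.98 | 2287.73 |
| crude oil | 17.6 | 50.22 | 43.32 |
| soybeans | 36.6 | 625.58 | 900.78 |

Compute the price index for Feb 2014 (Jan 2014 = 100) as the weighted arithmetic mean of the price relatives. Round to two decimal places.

108.42

aluminium: 45.8 × (2287.73/2584.98) = 45.8 × 0.885009 = 40.5334
crude oil: 17.6 × (43.32/50.22) = 17.6 × 0.862605 = 15.1818
soybeans: 36.6 × (900.78/625.58) = 36.6 × 1.439912 = 52.7008
Index = Σ wᵢ·(p₁ᵢ/p₀ᵢ) = 40.5334 + 15.1818 + 52.7008 = 108.4160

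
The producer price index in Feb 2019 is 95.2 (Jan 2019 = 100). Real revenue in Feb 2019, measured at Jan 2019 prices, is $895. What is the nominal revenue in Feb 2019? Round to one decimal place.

Nominal = Real × (Index/100) = 895 × (95.2/100)
        = 895 × 0.952 = 852.0400

852.0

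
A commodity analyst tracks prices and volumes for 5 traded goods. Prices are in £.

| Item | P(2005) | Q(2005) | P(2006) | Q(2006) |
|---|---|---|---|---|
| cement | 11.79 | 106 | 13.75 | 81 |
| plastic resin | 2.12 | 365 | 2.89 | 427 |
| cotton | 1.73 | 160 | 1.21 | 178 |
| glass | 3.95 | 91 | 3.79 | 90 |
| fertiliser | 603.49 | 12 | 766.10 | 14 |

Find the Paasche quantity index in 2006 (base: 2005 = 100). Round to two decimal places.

111.32

Paasche quantity index uses current-period prices as weights.
ΣP(2006)·Q(2006) = 13.75×81 + 2.89×427 + 1.21×178 + 3.79×90 + 766.10×14 = 1113.75 + 1234.03 + 215.38 + 341.1 + 10725.4 = 13629.66
ΣP(2006)·Q(2005) = 13.75×106 + 2.89×365 + 1.21×160 + 3.79×91 + 766.10×12 = 1457.5 + 1054.85 + 193.6 + 344.89 + 9193.2 = 12244.04
Index = 13629.66 / 12244.04 × 100 = 111.3167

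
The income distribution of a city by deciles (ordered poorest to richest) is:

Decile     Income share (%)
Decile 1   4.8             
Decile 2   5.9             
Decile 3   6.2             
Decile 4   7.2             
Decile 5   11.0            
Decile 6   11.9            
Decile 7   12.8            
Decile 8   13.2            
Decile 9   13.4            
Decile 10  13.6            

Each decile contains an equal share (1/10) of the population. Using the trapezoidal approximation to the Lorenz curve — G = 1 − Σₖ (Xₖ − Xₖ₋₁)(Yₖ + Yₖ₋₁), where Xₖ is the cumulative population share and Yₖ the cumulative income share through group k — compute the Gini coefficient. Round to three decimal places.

Cumulative income shares Yₖ: 0.0480, 0.1070, 0.1690, 0.2410, 0.3510, 0.4700, 0.5980, 0.7300, 0.8640, 1.0000
Σ (Xₖ−Xₖ₋₁)(Yₖ+Yₖ₋₁) = (1/10)(0.0480+0.0000) + (1/10)(0.1070+0.0480) + (1/10)(0.1690+0.1070) + (1/10)(0.2410+0.1690) + (1/10)(0.3510+0.2410) + (1/10)(0.4700+0.3510) + (1/10)(0.5980+0.4700) + (1/10)(0.7300+0.5980) + (1/10)(0.8640+0.7300) + (1/10)(1.0000+0.8640)
  = 0.0048 + 0.0155 + 0.0276 + 0.0410 + 0.0592 + 0.0821 + 0.1068 + 0.1328 + 0.1594 + 0.1864 = 0.8156
G = 1 − 0.8156 = 0.1844

0.184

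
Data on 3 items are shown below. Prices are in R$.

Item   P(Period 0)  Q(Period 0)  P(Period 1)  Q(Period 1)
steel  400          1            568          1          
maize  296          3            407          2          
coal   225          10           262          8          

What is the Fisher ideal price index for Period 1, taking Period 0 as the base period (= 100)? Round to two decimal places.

Laspeyres component (base-period weights):
ΣP(Period 1)Q(Period 0) = 568×1 + 407×3 + 262×10 = 568 + 1221 + 2620 = 4409
ΣP(Period 0)Q(Period 0) = 400×1 + 296×3 + 225×10 = 400 + 888 + 2250 = 3538
L = 4409 / 3538 × 100 = 124.6184
Paasche component (current-period weights):
ΣP(Period 1)Q(Period 1) = 568×1 + 407×2 + 262×8 = 568 + 814 + 2096 = 3478
ΣP(Period 0)Q(Period 1) = 400×1 + 296×2 + 225×8 = 400 + 592 + 1800 = 2792
P = 3478 / 2792 × 100 = 124.5702
Fisher = √(L × P) = √(124.6184 × 124.5702) = 124.5943

124.59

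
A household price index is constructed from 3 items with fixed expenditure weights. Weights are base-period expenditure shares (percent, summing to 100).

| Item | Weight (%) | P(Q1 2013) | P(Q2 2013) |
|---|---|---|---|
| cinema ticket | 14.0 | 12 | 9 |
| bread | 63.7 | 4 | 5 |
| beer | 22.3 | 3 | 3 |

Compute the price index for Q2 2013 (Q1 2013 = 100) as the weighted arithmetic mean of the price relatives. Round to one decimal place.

112.4

cinema ticket: 14.0 × (9/12) = 14.0 × 0.750000 = 10.5000
bread: 63.7 × (5/4) = 63.7 × 1.250000 = 79.6250
beer: 22.3 × (3/3) = 22.3 × 1.000000 = 22.3000
Index = Σ wᵢ·(p₁ᵢ/p₀ᵢ) = 10.5000 + 79.6250 + 22.3000 = 112.4250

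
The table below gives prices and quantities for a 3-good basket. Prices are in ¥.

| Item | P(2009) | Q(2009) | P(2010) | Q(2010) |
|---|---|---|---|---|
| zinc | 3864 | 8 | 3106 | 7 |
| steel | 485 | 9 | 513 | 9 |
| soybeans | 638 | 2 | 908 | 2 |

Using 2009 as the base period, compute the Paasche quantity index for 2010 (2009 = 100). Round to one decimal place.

Paasche quantity index uses current-period prices as weights.
ΣP(2010)·Q(2010) = 3106×7 + 513×9 + 908×2 = 21742 + 4617 + 1816 = 28175
ΣP(2010)·Q(2009) = 3106×8 + 513×9 + 908×2 = 24848 + 4617 + 1816 = 31281
Index = 28175 / 31281 × 100 = 90.0706

90.1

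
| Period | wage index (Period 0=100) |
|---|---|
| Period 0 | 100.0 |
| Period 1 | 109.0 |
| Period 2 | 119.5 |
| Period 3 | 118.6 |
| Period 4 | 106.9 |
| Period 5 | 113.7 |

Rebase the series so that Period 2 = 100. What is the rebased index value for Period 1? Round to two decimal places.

Rebased(Period 1) = 109.0 / 119.5 × 100 = 91.2134

91.21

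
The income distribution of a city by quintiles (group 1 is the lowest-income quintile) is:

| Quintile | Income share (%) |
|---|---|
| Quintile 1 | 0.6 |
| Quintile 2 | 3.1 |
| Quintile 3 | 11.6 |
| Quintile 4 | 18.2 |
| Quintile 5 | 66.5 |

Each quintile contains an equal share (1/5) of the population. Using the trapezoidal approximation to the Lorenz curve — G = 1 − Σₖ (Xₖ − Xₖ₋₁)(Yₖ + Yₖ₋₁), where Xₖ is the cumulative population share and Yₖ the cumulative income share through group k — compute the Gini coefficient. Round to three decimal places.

0.588

Cumulative income shares Yₖ: 0.0060, 0.0370, 0.1530, 0.3350, 1.0000
Σ (Xₖ−Xₖ₋₁)(Yₖ+Yₖ₋₁) = (1/5)(0.0060+0.0000) + (1/5)(0.0370+0.0060) + (1/5)(0.1530+0.0370) + (1/5)(0.3350+0.1530) + (1/5)(1.0000+0.3350)
  = 0.0012 + 0.0086 + 0.0380 + 0.0976 + 0.2670 = 0.4124
G = 1 − 0.4124 = 0.5876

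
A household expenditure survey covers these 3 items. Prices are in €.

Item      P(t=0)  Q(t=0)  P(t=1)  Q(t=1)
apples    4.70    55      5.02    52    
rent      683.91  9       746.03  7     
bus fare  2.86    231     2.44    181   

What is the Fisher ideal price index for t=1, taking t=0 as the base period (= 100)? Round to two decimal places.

106.77

Laspeyres component (base-period weights):
ΣP(t=1)Q(t=0) = 5.02×55 + 746.03×9 + 2.44×231 = 276.1 + 6714.27 + 563.64 = 7554.01
ΣP(t=0)Q(t=0) = 4.70×55 + 683.91×9 + 2.86×231 = 258.5 + 6155.19 + 660.66 = 7074.35
L = 7554.01 / 7074.35 × 100 = 106.7803
Paasche component (current-period weights):
ΣP(t=1)Q(t=1) = 5.02×52 + 746.03×7 + 2.44×181 = 261.04 + 5222.21 + 441.64 = 5924.89
ΣP(t=0)Q(t=1) = 4.70×52 + 683.91×7 + 2.86×181 = 244.4 + 4787.37 + 517.66 = 5549.43
P = 5924.89 / 5549.43 × 100 = 106.7657
Fisher = √(L × P) = √(106.7803 × 106.7657) = 106.7730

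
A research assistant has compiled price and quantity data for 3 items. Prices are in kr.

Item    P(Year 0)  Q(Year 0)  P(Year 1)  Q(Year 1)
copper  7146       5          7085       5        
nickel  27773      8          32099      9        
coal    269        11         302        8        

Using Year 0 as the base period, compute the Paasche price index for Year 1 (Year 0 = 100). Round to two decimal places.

Paasche price index uses current-period quantities as weights.
ΣP(Year 1)·Q(Year 1) = 7085×5 + 32099×9 + 302×8 = 35425 + 288891 + 2416 = 326732
ΣP(Year 0)·Q(Year 1) = 7146×5 + 27773×9 + 269×8 = 35730 + 249957 + 2152 = 287839
Index = 326732 / 287839 × 100 = 113.5121

113.51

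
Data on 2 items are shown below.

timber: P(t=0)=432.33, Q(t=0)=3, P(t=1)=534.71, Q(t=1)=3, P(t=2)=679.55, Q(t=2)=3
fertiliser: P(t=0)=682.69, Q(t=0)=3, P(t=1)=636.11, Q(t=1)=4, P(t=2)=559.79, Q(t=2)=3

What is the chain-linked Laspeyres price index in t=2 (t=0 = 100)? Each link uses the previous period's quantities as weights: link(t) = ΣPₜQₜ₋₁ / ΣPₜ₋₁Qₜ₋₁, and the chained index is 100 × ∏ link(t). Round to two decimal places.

Link t=0→t=1:
ΣP(t=1)Q(t=0) = 534.71×3 + 636.11×3 = 1604.13 + 1908.33 = 3512.46
ΣP(t=0)Q(t=0) = 432.33×3 + 682.69×3 = 1296.99 + 2048.07 = 3345.06
link = 3512.46/3345.06 = 1.050044
Link t=1→t=2:
ΣP(t=2)Q(t=1) = 679.55×3 + 559.79×4 = 2038.65 + 2239.16 = 4277.81
ΣP(t=1)Q(t=1) = 534.71×3 + 636.11×4 = 1604.13 + 2544.44 = 4148.57
link = 4277.81/4148.57 = 1.031153
Chained index = 100 × 1.050044 × 1.031153 = 108.2756

108.28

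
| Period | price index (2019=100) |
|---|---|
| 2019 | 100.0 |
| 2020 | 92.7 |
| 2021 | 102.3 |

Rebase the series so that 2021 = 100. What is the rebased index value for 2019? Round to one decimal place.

Rebased(2019) = 100.0 / 102.3 × 100 = 97.7517

97.8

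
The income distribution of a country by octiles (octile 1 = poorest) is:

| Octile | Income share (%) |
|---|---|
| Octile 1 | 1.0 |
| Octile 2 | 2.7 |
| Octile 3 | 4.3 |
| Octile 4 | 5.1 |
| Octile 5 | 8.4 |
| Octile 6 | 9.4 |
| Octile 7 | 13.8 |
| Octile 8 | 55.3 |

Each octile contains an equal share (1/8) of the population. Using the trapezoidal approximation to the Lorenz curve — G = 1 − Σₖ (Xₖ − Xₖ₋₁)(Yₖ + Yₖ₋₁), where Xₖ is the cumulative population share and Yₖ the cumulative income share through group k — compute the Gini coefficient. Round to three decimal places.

Cumulative income shares Yₖ: 0.0100, 0.0370, 0.0800, 0.1310, 0.2150, 0.3090, 0.4470, 1.0000
Σ (Xₖ−Xₖ₋₁)(Yₖ+Yₖ₋₁) = (1/8)(0.0100+0.0000) + (1/8)(0.0370+0.0100) + (1/8)(0.0800+0.0370) + (1/8)(0.1310+0.0800) + (1/8)(0.2150+0.1310) + (1/8)(0.3090+0.2150) + (1/8)(0.4470+0.3090) + (1/8)(1.0000+0.4470)
  = 0.0013 + 0.0059 + 0.0146 + 0.0264 + 0.0433 + 0.0655 + 0.0945 + 0.1809 = 0.4323
G = 1 − 0.4323 = 0.5677

0.568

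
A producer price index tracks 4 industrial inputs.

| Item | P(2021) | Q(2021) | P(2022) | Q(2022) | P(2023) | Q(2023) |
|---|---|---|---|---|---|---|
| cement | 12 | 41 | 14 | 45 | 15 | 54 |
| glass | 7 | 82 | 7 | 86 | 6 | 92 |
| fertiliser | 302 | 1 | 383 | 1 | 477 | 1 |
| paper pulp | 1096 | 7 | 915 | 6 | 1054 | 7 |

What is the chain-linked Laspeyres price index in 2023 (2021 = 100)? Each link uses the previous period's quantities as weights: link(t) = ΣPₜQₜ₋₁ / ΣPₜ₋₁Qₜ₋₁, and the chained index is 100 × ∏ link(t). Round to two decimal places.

98.75

Link 2021→2022:
ΣP(2022)Q(2021) = 14×41 + 7×82 + 383×1 + 915×7 = 574 + 574 + 383 + 6405 = 7936
ΣP(2021)Q(2021) = 12×41 + 7×82 + 302×1 + 1096×7 = 492 + 574 + 302 + 7672 = 9040
link = 7936/9040 = 0.877876
Link 2022→2023:
ΣP(2023)Q(2022) = 15×45 + 6×86 + 477×1 + 1054×6 = 675 + 516 + 477 + 6324 = 7992
ΣP(2022)Q(2022) = 14×45 + 7×86 + 383×1 + 915×6 = 630 + 602 + 383 + 5490 = 7105
link = 7992/7105 = 1.124842
Chained index = 100 × 0.877876 × 1.124842 = 98.7472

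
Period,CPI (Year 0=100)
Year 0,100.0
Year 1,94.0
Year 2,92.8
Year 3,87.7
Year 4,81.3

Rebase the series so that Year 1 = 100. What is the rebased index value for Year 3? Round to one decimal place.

93.3

Rebased(Year 3) = 87.7 / 94.0 × 100 = 93.2979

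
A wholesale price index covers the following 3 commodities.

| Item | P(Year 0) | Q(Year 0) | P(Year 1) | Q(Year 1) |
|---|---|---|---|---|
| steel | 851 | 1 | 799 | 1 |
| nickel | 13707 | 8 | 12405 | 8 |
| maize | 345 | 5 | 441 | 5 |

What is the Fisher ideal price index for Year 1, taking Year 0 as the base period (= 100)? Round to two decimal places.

91.10

Laspeyres component (base-period weights):
ΣP(Year 1)Q(Year 0) = 799×1 + 12405×8 + 441×5 = 799 + 99240 + 2205 = 102244
ΣP(Year 0)Q(Year 0) = 851×1 + 13707×8 + 345×5 = 851 + 109656 + 1725 = 112232
L = 102244 / 112232 × 100 = 91.1006
Paasche component (current-period weights):
ΣP(Year 1)Q(Year 1) = 799×1 + 12405×8 + 441×5 = 799 + 99240 + 2205 = 102244
ΣP(Year 0)Q(Year 1) = 851×1 + 13707×8 + 345×5 = 851 + 109656 + 1725 = 112232
P = 102244 / 112232 × 100 = 91.1006
Fisher = √(L × P) = √(91.1006 × 91.1006) = 91.1006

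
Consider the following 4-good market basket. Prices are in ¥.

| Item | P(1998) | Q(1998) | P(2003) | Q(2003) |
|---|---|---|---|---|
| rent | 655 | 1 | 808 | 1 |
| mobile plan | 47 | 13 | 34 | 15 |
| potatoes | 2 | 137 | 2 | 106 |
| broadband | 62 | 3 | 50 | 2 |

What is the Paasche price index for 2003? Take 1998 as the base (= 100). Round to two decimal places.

Paasche price index uses current-period quantities as weights.
ΣP(2003)·Q(2003) = 808×1 + 34×15 + 2×106 + 50×2 = 808 + 510 + 212 + 100 = 1630
ΣP(1998)·Q(2003) = 655×1 + 47×15 + 2×106 + 62×2 = 655 + 705 + 212 + 124 = 1696
Index = 1630 / 1696 × 100 = 96.1085

96.11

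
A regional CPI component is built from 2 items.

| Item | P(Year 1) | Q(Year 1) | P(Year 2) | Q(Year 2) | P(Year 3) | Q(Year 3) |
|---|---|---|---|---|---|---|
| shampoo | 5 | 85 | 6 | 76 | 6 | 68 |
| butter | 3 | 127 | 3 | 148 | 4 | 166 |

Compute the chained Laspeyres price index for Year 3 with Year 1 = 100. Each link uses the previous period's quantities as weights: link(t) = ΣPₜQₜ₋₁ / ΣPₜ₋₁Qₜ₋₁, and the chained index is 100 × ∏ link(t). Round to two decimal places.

128.72

Link Year 1→Year 2:
ΣP(Year 2)Q(Year 1) = 6×85 + 3×127 = 510 + 381 = 891
ΣP(Year 1)Q(Year 1) = 5×85 + 3×127 = 425 + 381 = 806
link = 891/806 = 1.105459
Link Year 2→Year 3:
ΣP(Year 3)Q(Year 2) = 6×76 + 4×148 = 456 + 592 = 1048
ΣP(Year 2)Q(Year 2) = 6×76 + 3×148 = 456 + 444 = 900
link = 1048/900 = 1.164444
Chained index = 100 × 1.105459 × 1.164444 = 128.7246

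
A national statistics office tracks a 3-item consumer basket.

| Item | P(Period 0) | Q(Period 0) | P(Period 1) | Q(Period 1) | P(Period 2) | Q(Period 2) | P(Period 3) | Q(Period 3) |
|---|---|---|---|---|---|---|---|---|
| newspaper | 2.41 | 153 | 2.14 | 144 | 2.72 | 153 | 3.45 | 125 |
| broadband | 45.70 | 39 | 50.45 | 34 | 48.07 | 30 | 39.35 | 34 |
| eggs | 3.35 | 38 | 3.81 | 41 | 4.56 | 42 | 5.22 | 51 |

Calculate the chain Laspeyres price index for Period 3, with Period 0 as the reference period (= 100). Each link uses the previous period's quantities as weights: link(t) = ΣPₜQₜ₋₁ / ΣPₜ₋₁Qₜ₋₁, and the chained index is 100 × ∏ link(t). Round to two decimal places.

Link Period 0→Period 1:
ΣP(Period 1)Q(Period 0) = 2.14×153 + 50.45×39 + 3.81×38 = 327.42 + 1967.55 + 144.78 = 2439.75
ΣP(Period 0)Q(Period 0) = 2.41×153 + 45.70×39 + 3.35×38 = 368.73 + 1782.3 + 127.3 = 2278.33
link = 2439.75/2278.33 = 1.070850
Link Period 1→Period 2:
ΣP(Period 2)Q(Period 1) = 2.72×144 + 48.07×34 + 4.56×41 = 391.68 + 1634.38 + 186.96 = 2213.02
ΣP(Period 1)Q(Period 1) = 2.14×144 + 50.45×34 + 3.81×41 = 308.16 + 1715.3 + 156.21 = 2179.67
link = 2213.02/2179.67 = 1.015300
Link Period 2→Period 3:
ΣP(Period 3)Q(Period 2) = 3.45×153 + 39.35×30 + 5.22×42 = 527.85 + 1180.5 + 219.24 = 1927.59
ΣP(Period 2)Q(Period 2) = 2.72×153 + 48.07×30 + 4.56×42 = 416.16 + 1442.1 + 191.52 = 2049.78
link = 1927.59/2049.78 = 0.940389
Chained index = 100 × 1.070850 × 1.015300 × 0.940389 = 102.2423

102.24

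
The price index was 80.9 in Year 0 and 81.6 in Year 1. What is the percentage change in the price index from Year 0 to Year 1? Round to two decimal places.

0.87%

Change = (81.6 − 80.9) / 80.9 × 100
       = 0.7 / 80.9 × 100 = 0.8653%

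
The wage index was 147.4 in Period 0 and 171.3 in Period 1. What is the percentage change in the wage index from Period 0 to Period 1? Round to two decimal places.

16.21%

Change = (171.3 − 147.4) / 147.4 × 100
       = 23.9 / 147.4 × 100 = 16.2144%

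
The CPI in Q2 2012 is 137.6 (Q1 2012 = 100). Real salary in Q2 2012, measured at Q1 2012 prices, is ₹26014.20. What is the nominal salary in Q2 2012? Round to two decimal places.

35795.54

Nominal = Real × (Index/100) = 26014.20 × (137.6/100)
        = 26014.20 × 1.376 = 35795.5392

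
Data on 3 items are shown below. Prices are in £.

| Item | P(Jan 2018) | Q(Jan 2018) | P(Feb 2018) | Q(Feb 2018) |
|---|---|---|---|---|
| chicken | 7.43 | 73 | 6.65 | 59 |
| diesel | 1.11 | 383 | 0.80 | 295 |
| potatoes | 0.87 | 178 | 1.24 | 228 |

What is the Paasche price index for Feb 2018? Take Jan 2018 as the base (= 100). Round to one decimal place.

94.5

Paasche price index uses current-period quantities as weights.
ΣP(Feb 2018)·Q(Feb 2018) = 6.65×59 + 0.80×295 + 1.24×228 = 392.35 + 236 + 282.72 = 911.07
ΣP(Jan 2018)·Q(Feb 2018) = 7.43×59 + 1.11×295 + 0.87×228 = 438.37 + 327.45 + 198.36 = 964.18
Index = 911.07 / 964.18 × 100 = 94.4917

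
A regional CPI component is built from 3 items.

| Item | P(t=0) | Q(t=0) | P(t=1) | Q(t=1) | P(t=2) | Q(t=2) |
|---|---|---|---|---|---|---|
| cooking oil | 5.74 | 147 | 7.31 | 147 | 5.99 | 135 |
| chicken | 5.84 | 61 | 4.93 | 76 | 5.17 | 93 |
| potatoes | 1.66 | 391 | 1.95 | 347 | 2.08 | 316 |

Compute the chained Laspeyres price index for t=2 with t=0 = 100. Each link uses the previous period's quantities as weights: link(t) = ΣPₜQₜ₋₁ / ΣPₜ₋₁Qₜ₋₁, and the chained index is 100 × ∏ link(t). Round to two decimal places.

108.50

Link t=0→t=1:
ΣP(t=1)Q(t=0) = 7.31×147 + 4.93×61 + 1.95×391 = 1074.57 + 300.73 + 762.45 = 2137.75
ΣP(t=0)Q(t=0) = 5.74×147 + 5.84×61 + 1.66×391 = 843.78 + 356.24 + 649.06 = 1849.08
link = 2137.75/1849.08 = 1.156115
Link t=1→t=2:
ΣP(t=2)Q(t=1) = 5.99×147 + 5.17×76 + 2.08×347 = 880.53 + 392.92 + 721.76 = 1995.21
ΣP(t=1)Q(t=1) = 7.31×147 + 4.93×76 + 1.95×347 = 1074.57 + 374.68 + 676.65 = 2125.9
link = 1995.21/2125.9 = 0.938525
Chained index = 100 × 1.156115 × 0.938525 = 108.5043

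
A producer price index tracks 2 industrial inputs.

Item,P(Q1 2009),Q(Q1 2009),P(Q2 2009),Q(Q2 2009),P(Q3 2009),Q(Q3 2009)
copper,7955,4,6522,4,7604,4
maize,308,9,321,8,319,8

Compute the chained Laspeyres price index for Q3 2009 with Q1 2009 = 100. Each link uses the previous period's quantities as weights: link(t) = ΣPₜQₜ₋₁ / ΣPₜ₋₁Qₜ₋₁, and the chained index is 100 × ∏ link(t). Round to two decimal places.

Link Q1 2009→Q2 2009:
ΣP(Q2 2009)Q(Q1 2009) = 6522×4 + 321×9 = 26088 + 2889 = 28977
ΣP(Q1 2009)Q(Q1 2009) = 7955×4 + 308×9 = 31820 + 2772 = 34592
link = 28977/34592 = 0.837679
Link Q2 2009→Q3 2009:
ΣP(Q3 2009)Q(Q2 2009) = 7604×4 + 319×8 = 30416 + 2552 = 32968
ΣP(Q2 2009)Q(Q2 2009) = 6522×4 + 321×8 = 26088 + 2568 = 28656
link = 32968/28656 = 1.150475
Chained index = 100 × 0.837679 × 1.150475 = 96.3729

96.37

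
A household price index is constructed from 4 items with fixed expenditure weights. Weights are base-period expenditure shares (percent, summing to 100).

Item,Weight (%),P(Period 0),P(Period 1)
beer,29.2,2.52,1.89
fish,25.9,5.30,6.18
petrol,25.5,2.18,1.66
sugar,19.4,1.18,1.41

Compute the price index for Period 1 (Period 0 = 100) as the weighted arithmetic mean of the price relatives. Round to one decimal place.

beer: 29.2 × (1.89/2.52) = 29.2 × 0.750000 = 21.9000
fish: 25.9 × (6.18/5.30) = 25.9 × 1.166038 = 30.2004
petrol: 25.5 × (1.66/2.18) = 25.5 × 0.761468 = 19.4174
sugar: 19.4 × (1.41/1.18) = 19.4 × 1.194915 = 23.1814
Index = Σ wᵢ·(p₁ᵢ/p₀ᵢ) = 21.9000 + 30.2004 + 19.4174 + 23.1814 = 94.6992

94.7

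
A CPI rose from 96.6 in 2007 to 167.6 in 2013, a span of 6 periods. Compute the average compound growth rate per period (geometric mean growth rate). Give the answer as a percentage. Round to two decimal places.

9.62%

Growth factor = (167.6/96.6)^(1/6) = (1.734990)^(1/6) = 1.096182
Growth rate = 1.096182 − 1 = 0.096182 = 9.6182%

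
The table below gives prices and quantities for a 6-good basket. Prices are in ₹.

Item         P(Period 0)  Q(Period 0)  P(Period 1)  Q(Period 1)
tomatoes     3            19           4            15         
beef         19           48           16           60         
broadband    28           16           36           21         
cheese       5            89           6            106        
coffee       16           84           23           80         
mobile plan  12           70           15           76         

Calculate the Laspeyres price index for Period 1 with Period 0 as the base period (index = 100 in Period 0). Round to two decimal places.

122.00

Laspeyres price index uses base-period quantities as weights.
ΣP(Period 1)·Q(Period 0) = 4×19 + 16×48 + 36×16 + 6×89 + 23×84 + 15×70 = 76 + 768 + 576 + 534 + 1932 + 1050 = 4936
ΣP(Period 0)·Q(Period 0) = 3×19 + 19×48 + 28×16 + 5×89 + 16×84 + 12×70 = 57 + 912 + 448 + 445 + 1344 + 840 = 4046
Index = 4936 / 4046 × 100 = 121.9970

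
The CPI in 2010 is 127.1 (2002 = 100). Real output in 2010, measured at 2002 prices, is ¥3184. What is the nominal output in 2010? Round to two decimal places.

Nominal = Real × (Index/100) = 3184 × (127.1/100)
        = 3184 × 1.271 = 4046.8640

4046.86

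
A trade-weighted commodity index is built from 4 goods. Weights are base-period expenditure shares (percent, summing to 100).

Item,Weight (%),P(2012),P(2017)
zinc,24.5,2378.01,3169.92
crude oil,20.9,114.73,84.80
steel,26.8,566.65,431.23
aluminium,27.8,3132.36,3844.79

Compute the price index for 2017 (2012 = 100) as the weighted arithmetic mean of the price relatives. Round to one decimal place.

102.6

zinc: 24.5 × (3169.92/2378.01) = 24.5 × 1.333014 = 32.6588
crude oil: 20.9 × (84.80/114.73) = 20.9 × 0.739127 = 15.4477
steel: 26.8 × (431.23/566.65) = 26.8 × 0.761017 = 20.3952
aluminium: 27.8 × (3844.79/3132.36) = 27.8 × 1.227442 = 34.1229
Index = Σ wᵢ·(p₁ᵢ/p₀ᵢ) = 32.6588 + 15.4477 + 20.3952 + 34.1229 = 102.6247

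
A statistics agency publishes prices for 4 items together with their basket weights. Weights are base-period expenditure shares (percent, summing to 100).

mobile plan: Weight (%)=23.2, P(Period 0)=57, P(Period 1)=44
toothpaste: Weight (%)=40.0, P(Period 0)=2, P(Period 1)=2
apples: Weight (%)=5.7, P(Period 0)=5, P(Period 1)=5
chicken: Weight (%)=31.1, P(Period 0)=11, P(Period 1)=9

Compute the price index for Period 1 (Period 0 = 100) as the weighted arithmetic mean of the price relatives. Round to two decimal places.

89.05

mobile plan: 23.2 × (44/57) = 23.2 × 0.771930 = 17.9088
toothpaste: 40.0 × (2/2) = 40.0 × 1.000000 = 40.0000
apples: 5.7 × (5/5) = 5.7 × 1.000000 = 5.7000
chicken: 31.1 × (9/11) = 31.1 × 0.818182 = 25.4455
Index = Σ wᵢ·(p₁ᵢ/p₀ᵢ) = 17.9088 + 40.0000 + 5.7000 + 25.4455 = 89.0542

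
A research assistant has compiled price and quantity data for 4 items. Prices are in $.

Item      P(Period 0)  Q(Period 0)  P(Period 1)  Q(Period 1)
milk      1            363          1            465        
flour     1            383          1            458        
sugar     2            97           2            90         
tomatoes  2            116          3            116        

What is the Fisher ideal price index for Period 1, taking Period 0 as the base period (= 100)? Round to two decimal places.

109.29

Laspeyres component (base-period weights):
ΣP(Period 1)Q(Period 0) = 1×363 + 1×383 + 2×97 + 3×116 = 363 + 383 + 194 + 348 = 1288
ΣP(Period 0)Q(Period 0) = 1×363 + 1×383 + 2×97 + 2×116 = 363 + 383 + 194 + 232 = 1172
L = 1288 / 1172 × 100 = 109.8976
Paasche component (current-period weights):
ΣP(Period 1)Q(Period 1) = 1×465 + 1×458 + 2×90 + 3×116 = 465 + 458 + 180 + 348 = 1451
ΣP(Period 0)Q(Period 1) = 1×465 + 1×458 + 2×90 + 2×116 = 465 + 458 + 180 + 232 = 1335
P = 1451 / 1335 × 100 = 108.6891
Fisher = √(L × P) = √(109.8976 × 108.6891) = 109.2917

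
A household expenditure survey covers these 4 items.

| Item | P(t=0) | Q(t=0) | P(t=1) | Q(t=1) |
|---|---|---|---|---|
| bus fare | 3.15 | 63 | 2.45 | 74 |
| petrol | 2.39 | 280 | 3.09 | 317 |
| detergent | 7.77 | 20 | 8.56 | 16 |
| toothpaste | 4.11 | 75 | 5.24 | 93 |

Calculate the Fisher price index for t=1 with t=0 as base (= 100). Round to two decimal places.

119.09

Laspeyres component (base-period weights):
ΣP(t=1)Q(t=0) = 2.45×63 + 3.09×280 + 8.56×20 + 5.24×75 = 154.35 + 865.2 + 171.2 + 393 = 1583.75
ΣP(t=0)Q(t=0) = 3.15×63 + 2.39×280 + 7.77×20 + 4.11×75 = 198.45 + 669.2 + 155.4 + 308.25 = 1331.3
L = 1583.75 / 1331.3 × 100 = 118.9627
Paasche component (current-period weights):
ΣP(t=1)Q(t=1) = 2.45×74 + 3.09×317 + 8.56×16 + 5.24×93 = 181.3 + 979.53 + 136.96 + 487.32 = 1785.11
ΣP(t=0)Q(t=1) = 3.15×74 + 2.39×317 + 7.77×16 + 4.11×93 = 233.1 + 757.63 + 124.32 + 382.23 = 1497.28
P = 1785.11 / 1497.28 × 100 = 119.2235
Fisher = √(L × P) = √(118.9627 × 119.2235) = 119.0930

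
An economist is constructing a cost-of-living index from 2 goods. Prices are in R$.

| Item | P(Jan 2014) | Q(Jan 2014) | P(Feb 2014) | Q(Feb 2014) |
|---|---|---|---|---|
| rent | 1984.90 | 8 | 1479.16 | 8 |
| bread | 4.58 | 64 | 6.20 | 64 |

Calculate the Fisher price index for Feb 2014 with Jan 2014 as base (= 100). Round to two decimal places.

75.62

Laspeyres component (base-period weights):
ΣP(Feb 2014)Q(Jan 2014) = 1479.16×8 + 6.20×64 = 11833.28 + 396.8 = 12230.08
ΣP(Jan 2014)Q(Jan 2014) = 1984.90×8 + 4.58×64 = 15879.2 + 293.12 = 16172.32
L = 12230.08 / 16172.32 × 100 = 75.6235
Paasche component (current-period weights):
ΣP(Feb 2014)Q(Feb 2014) = 1479.16×8 + 6.20×64 = 11833.28 + 396.8 = 12230.08
ΣP(Jan 2014)Q(Feb 2014) = 1984.90×8 + 4.58×64 = 15879.2 + 293.12 = 16172.32
P = 12230.08 / 16172.32 × 100 = 75.6235
Fisher = √(L × P) = √(75.6235 × 75.6235) = 75.6235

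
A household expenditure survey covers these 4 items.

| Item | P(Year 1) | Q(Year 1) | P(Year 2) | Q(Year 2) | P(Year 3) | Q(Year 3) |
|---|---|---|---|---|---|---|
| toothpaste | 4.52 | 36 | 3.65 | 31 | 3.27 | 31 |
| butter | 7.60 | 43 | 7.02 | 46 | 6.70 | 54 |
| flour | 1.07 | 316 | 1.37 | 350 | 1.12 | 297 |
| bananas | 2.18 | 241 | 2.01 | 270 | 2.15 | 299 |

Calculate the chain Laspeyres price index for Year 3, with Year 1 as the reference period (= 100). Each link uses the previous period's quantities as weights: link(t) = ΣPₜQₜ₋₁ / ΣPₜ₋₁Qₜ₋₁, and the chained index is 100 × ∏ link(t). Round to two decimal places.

94.60

Link Year 1→Year 2:
ΣP(Year 2)Q(Year 1) = 3.65×36 + 7.02×43 + 1.37×316 + 2.01×241 = 131.4 + 301.86 + 432.92 + 484.41 = 1350.59
ΣP(Year 1)Q(Year 1) = 4.52×36 + 7.60×43 + 1.07×316 + 2.18×241 = 162.72 + 326.8 + 338.12 + 525.38 = 1353.02
link = 1350.59/1353.02 = 0.998204
Link Year 2→Year 3:
ΣP(Year 3)Q(Year 2) = 3.27×31 + 6.70×46 + 1.12×350 + 2.15×270 = 101.37 + 308.2 + 392 + 580.5 = 1382.07
ΣP(Year 2)Q(Year 2) = 3.65×31 + 7.02×46 + 1.37×350 + 2.01×270 = 113.15 + 322.92 + 479.5 + 542.7 = 1458.27
link = 1382.07/1458.27 = 0.947746
Chained index = 100 × 0.998204 × 0.947746 = 94.6044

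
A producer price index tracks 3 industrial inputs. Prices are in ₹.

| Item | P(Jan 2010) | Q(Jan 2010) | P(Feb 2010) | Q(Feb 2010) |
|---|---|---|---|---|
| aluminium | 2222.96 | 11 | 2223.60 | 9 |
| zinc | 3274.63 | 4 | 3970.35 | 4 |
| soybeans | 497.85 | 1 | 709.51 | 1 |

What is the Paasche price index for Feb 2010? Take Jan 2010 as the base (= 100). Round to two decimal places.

108.93

Paasche price index uses current-period quantities as weights.
ΣP(Feb 2010)·Q(Feb 2010) = 2223.60×9 + 3970.35×4 + 709.51×1 = 20012.4 + 15881.4 + 709.51 = 36603.31
ΣP(Jan 2010)·Q(Feb 2010) = 2222.96×9 + 3274.63×4 + 497.85×1 = 20006.64 + 13098.52 + 497.85 = 33603.01
Index = 36603.31 / 33603.01 × 100 = 108.9287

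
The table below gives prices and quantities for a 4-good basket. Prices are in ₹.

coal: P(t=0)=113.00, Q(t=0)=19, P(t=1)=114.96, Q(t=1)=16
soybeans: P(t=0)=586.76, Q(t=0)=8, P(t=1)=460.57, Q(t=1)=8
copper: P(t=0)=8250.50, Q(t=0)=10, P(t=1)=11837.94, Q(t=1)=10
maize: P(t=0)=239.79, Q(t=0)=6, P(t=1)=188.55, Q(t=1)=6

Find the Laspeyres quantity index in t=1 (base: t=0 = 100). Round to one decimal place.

99.6

Laspeyres quantity index uses base-period prices as weights.
ΣP(t=0)·Q(t=1) = 113.00×16 + 586.76×8 + 8250.50×10 + 239.79×6 = 1808 + 4694.08 + 82505 + 1438.74 = 90445.82
ΣP(t=0)·Q(t=0) = 113.00×19 + 586.76×8 + 8250.50×10 + 239.79×6 = 2147 + 4694.08 + 82505 + 1438.74 = 90784.82
Index = 90445.82 / 90784.82 × 100 = 99.6266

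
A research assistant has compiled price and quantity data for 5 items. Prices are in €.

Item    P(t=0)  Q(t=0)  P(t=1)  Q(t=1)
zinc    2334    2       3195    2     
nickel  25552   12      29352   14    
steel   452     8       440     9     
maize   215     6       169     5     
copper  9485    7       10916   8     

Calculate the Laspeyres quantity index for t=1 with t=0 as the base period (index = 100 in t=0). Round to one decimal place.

115.9

Laspeyres quantity index uses base-period prices as weights.
ΣP(t=0)·Q(t=1) = 2334×2 + 25552×14 + 452×9 + 215×5 + 9485×8 = 4668 + 357728 + 4068 + 1075 + 75880 = 443419
ΣP(t=0)·Q(t=0) = 2334×2 + 25552×12 + 452×8 + 215×6 + 9485×7 = 4668 + 306624 + 3616 + 1290 + 66395 = 382593
Index = 443419 / 382593 × 100 = 115.8984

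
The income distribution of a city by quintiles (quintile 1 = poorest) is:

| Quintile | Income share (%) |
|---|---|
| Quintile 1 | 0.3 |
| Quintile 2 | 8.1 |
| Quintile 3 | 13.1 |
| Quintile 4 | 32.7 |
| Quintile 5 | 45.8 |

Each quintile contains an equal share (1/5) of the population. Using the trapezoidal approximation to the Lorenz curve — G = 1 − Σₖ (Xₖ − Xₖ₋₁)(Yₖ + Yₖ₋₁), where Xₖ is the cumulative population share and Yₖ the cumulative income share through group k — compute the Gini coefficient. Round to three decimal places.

Cumulative income shares Yₖ: 0.0030, 0.0840, 0.2150, 0.5420, 1.0000
Σ (Xₖ−Xₖ₋₁)(Yₖ+Yₖ₋₁) = (1/5)(0.0030+0.0000) + (1/5)(0.0840+0.0030) + (1/5)(0.2150+0.0840) + (1/5)(0.5420+0.2150) + (1/5)(1.0000+0.5420)
  = 0.0006 + 0.0174 + 0.0598 + 0.1514 + 0.3084 = 0.5376
G = 1 − 0.5376 = 0.4624

0.462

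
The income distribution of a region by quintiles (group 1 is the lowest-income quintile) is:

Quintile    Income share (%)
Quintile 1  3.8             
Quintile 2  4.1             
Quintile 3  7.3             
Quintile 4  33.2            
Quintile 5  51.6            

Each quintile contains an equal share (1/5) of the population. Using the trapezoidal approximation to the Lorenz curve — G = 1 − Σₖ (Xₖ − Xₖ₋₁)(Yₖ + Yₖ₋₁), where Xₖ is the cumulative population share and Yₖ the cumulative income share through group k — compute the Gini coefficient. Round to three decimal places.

0.499

Cumulative income shares Yₖ: 0.0380, 0.0790, 0.1520, 0.4840, 1.0000
Σ (Xₖ−Xₖ₋₁)(Yₖ+Yₖ₋₁) = (1/5)(0.0380+0.0000) + (1/5)(0.0790+0.0380) + (1/5)(0.1520+0.0790) + (1/5)(0.4840+0.1520) + (1/5)(1.0000+0.4840)
  = 0.0076 + 0.0234 + 0.0462 + 0.1272 + 0.2968 = 0.5012
G = 1 − 0.5012 = 0.4988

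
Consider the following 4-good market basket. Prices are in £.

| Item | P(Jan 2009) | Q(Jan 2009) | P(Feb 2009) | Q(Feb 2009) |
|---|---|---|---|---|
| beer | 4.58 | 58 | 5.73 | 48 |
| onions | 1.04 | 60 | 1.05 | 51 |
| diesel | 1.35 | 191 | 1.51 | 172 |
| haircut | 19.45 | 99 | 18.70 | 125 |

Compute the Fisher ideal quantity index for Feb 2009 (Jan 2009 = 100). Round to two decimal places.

Laspeyres component (base-period weights):
ΣP(Jan 2009)Q(Feb 2009) = 4.58×48 + 1.04×51 + 1.35×172 + 19.45×125 = 219.84 + 53.04 + 232.2 + 2431.25 = 2936.33
ΣP(Jan 2009)Q(Jan 2009) = 4.58×58 + 1.04×60 + 1.35×191 + 19.45×99 = 265.64 + 62.4 + 257.85 + 1925.55 = 2511.44
L = 2936.33 / 2511.44 × 100 = 116.9182
Paasche component (current-period weights):
ΣP(Feb 2009)Q(Feb 2009) = 5.73×48 + 1.05×51 + 1.51×172 + 18.70×125 = 275.04 + 53.55 + 259.72 + 2337.5 = 2925.81
ΣP(Feb 2009)Q(Jan 2009) = 5.73×58 + 1.05×60 + 1.51×191 + 18.70×99 = 332.34 + 63 + 288.41 + 1851.3 = 2535.05
P = 2925.81 / 2535.05 × 100 = 115.4143
Fisher = √(L × P) = √(116.9182 × 115.4143) = 116.1638

116.16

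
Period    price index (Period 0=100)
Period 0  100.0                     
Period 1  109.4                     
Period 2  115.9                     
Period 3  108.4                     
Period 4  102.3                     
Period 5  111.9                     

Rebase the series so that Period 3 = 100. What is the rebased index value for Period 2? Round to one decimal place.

Rebased(Period 2) = 115.9 / 108.4 × 100 = 106.9188

106.9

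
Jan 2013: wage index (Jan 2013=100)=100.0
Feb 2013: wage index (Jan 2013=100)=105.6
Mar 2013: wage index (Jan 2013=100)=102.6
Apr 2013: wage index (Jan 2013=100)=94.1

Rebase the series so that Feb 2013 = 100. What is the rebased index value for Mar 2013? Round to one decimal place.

Rebased(Mar 2013) = 102.6 / 105.6 × 100 = 97.1591

97.2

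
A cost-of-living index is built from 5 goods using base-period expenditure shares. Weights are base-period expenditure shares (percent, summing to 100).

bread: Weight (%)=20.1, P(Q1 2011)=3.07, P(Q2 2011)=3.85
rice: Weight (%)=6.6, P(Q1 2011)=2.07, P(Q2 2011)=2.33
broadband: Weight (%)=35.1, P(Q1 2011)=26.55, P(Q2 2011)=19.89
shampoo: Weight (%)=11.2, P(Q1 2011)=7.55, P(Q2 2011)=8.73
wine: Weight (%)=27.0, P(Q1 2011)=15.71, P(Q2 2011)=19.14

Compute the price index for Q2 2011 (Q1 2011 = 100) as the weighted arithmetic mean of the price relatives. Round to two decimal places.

bread: 20.1 × (3.85/3.07) = 20.1 × 1.254072 = 25.2068
rice: 6.6 × (2.33/2.07) = 6.6 × 1.125604 = 7.4290
broadband: 35.1 × (19.89/26.55) = 35.1 × 0.749153 = 26.2953
shampoo: 11.2 × (8.73/7.55) = 11.2 × 1.156291 = 12.9505
wine: 27.0 × (19.14/15.71) = 27.0 × 1.218332 = 32.8950
Index = Σ wᵢ·(p₁ᵢ/p₀ᵢ) = 25.2068 + 7.4290 + 26.2953 + 12.9505 + 32.8950 = 104.7765

104.78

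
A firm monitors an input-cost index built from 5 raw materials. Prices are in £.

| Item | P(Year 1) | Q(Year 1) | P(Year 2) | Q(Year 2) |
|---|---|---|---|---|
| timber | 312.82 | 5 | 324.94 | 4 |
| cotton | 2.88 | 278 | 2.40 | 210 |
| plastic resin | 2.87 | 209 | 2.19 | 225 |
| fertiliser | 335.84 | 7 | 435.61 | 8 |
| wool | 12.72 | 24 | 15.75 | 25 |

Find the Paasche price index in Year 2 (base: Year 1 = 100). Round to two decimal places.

112.14

Paasche price index uses current-period quantities as weights.
ΣP(Year 2)·Q(Year 2) = 324.94×4 + 2.40×210 + 2.19×225 + 435.61×8 + 15.75×25 = 1299.76 + 504 + 492.75 + 3484.88 + 393.75 = 6175.14
ΣP(Year 1)·Q(Year 2) = 312.82×4 + 2.88×210 + 2.87×225 + 335.84×8 + 12.72×25 = 1251.28 + 604.8 + 645.75 + 2686.72 + 318 = 5506.55
Index = 6175.14 / 5506.55 × 100 = 112.1417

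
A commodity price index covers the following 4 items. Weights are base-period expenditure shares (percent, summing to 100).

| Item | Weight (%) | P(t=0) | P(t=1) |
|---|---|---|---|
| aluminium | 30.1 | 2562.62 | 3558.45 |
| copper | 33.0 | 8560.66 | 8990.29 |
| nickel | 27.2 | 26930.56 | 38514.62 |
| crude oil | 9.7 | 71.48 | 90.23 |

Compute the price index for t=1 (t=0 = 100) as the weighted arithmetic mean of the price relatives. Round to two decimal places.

aluminium: 30.1 × (3558.45/2562.62) = 30.1 × 1.388598 = 41.7968
copper: 33.0 × (8990.29/8560.66) = 33.0 × 1.050187 = 34.6562
nickel: 27.2 × (38514.62/26930.56) = 27.2 × 1.430146 = 38.9000
crude oil: 9.7 × (90.23/71.48) = 9.7 × 1.262311 = 12.2444
Index = Σ wᵢ·(p₁ᵢ/p₀ᵢ) = 41.7968 + 34.6562 + 38.9000 + 12.2444 = 127.5973

127.60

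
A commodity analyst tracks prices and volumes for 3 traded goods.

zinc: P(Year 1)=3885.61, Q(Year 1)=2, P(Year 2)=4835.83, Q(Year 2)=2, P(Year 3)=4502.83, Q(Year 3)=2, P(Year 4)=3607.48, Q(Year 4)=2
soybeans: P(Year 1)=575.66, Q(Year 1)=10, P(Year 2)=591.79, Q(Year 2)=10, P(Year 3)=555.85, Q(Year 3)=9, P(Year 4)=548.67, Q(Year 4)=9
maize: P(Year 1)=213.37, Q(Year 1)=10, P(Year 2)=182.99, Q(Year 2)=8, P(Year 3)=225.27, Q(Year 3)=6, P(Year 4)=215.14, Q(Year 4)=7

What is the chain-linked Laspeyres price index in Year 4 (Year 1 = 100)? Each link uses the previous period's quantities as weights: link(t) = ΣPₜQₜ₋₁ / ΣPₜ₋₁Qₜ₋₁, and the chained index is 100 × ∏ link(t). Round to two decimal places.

Link Year 1→Year 2:
ΣP(Year 2)Q(Year 1) = 4835.83×2 + 591.79×10 + 182.99×10 = 9671.66 + 5917.9 + 1829.9 = 17419.46
ΣP(Year 1)Q(Year 1) = 3885.61×2 + 575.66×10 + 213.37×10 = 7771.22 + 5756.6 + 2133.7 = 15661.52
link = 17419.46/15661.52 = 1.112246
Link Year 2→Year 3:
ΣP(Year 3)Q(Year 2) = 4502.83×2 + 555.85×10 + 225.27×8 = 9005.66 + 5558.5 + 1802.16 = 16366.32
ΣP(Year 2)Q(Year 2) = 4835.83×2 + 591.79×10 + 182.99×8 = 9671.66 + 5917.9 + 1463.92 = 17053.48
link = 16366.32/17053.48 = 0.959706
Link Year 3→Year 4:
ΣP(Year 4)Q(Year 3) = 3607.48×2 + 548.67×9 + 215.14×6 = 7214.96 + 4938.03 + 1290.84 = 13443.83
ΣP(Year 3)Q(Year 3) = 4502.83×2 + 555.85×9 + 225.27×6 = 9005.66 + 5002.65 + 1351.62 = 15359.93
link = 13443.83/15359.93 = 0.875253
Chained index = 100 × 1.112246 × 0.959706 × 0.875253 = 93.4270

93.43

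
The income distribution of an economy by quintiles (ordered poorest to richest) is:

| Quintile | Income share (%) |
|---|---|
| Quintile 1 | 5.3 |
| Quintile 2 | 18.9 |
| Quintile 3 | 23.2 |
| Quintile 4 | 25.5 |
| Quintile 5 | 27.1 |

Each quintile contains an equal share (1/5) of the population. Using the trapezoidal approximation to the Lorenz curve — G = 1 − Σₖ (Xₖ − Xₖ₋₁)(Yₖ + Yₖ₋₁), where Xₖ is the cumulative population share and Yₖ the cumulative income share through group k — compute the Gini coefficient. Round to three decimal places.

Cumulative income shares Yₖ: 0.0530, 0.2420, 0.4740, 0.7290, 1.0000
Σ (Xₖ−Xₖ₋₁)(Yₖ+Yₖ₋₁) = (1/5)(0.0530+0.0000) + (1/5)(0.2420+0.0530) + (1/5)(0.4740+0.2420) + (1/5)(0.7290+0.4740) + (1/5)(1.0000+0.7290)
  = 0.0106 + 0.0590 + 0.1432 + 0.2406 + 0.3458 = 0.7992
G = 1 − 0.7992 = 0.2008

0.201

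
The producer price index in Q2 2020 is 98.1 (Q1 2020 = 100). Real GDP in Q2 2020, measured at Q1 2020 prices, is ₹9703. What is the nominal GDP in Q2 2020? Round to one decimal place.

9518.6

Nominal = Real × (Index/100) = 9703 × (98.1/100)
        = 9703 × 0.981 = 9518.6430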